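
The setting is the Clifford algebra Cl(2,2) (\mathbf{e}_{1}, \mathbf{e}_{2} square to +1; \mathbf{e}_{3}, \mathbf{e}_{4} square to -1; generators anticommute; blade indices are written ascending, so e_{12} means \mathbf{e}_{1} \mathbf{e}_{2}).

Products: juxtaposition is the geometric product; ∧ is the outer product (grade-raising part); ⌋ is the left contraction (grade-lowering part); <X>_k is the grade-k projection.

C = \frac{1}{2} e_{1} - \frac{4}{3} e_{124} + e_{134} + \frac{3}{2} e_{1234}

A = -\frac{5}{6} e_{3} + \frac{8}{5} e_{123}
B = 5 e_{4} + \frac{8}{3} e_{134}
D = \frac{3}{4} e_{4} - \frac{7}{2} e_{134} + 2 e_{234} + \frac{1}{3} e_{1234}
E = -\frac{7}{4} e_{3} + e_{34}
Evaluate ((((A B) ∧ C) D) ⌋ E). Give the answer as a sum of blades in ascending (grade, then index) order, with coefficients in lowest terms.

step 1: -\frac{20}{9} e_{14} - \frac{64}{15} e_{24} - \frac{25}{6} e_{34} + 8 e_{1234}
step 2: -\frac{32}{15} e_{124} - \frac{25}{12} e_{134}
step 3: -\frac{175}{24} + \frac{25}{36} e_{2} + \frac{32}{45} e_{3} + \frac{173}{30} e_{12} + \frac{1399}{240} e_{13} + \frac{112}{15} e_{23}
step 4: \frac{56}{45} + \frac{1225}{96} e_{3} - \frac{32}{45} e_{4} - \frac{175}{24} e_{34}
Answer: \frac{56}{45} + \frac{1225}{96} e_{3} - \frac{32}{45} e_{4} - \frac{175}{24} e_{34}


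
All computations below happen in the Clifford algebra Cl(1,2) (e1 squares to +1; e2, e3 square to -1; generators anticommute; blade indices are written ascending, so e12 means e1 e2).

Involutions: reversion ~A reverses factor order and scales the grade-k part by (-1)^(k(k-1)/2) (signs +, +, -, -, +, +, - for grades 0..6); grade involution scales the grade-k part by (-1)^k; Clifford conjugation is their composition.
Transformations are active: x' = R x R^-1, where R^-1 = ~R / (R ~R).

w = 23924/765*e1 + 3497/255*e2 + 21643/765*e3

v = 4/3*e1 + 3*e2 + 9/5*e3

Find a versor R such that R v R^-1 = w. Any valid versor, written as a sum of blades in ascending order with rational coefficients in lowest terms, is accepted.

Key observation: q(v) = q(w) = -2354/225 (sandwiches preserve the norm), so R = v + w = 24944/765*e1 + 4262/255*e2 + 4604/153*e3 works whenever it is invertible — the component of v along it is kept and (v - w)/2 reverses, sending v to w.
Answer: 24944/765*e1 + 4262/255*e2 + 4604/153*e3


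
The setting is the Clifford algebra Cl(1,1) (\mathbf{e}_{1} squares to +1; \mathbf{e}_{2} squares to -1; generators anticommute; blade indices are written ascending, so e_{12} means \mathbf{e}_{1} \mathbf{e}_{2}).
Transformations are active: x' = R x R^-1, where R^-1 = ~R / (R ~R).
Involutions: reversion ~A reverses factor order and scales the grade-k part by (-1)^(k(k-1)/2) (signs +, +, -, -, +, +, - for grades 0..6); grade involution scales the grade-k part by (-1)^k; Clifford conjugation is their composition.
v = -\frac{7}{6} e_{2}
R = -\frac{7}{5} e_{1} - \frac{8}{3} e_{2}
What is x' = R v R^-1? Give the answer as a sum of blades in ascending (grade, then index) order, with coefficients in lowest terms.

~R = -\frac{7}{5} e_{1} - \frac{8}{3} e_{2}, and R ~R = -\frac{1159}{225}, so R^-1 = ~R / (-\frac{1159}{225}).
R v = -\frac{28}{9} + \frac{49}{30} e_{12}
Answer: -\frac{1960}{1159} e_{1} - \frac{14287}{6954} e_{2}


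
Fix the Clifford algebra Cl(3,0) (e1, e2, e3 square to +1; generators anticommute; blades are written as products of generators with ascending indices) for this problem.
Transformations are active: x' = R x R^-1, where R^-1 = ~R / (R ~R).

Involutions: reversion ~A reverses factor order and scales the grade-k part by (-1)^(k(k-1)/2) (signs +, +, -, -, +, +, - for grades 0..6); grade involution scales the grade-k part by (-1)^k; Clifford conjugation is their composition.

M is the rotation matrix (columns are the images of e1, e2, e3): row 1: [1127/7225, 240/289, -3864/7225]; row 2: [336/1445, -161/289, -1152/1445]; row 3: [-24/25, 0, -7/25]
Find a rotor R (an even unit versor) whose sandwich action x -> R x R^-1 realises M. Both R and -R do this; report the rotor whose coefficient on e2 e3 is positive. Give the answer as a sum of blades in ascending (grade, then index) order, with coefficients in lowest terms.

Method: write R = a + b12*e1 e2 + b13*e1 e3 + b23*e2 e3 with a^2 + b12^2 + b13^2 + b23^2 = 1 (so R^-1 = ~R). Expanding the columns R e_j ~R gives tr M = 4a^2 - 1 and, from the antisymmetric part, M21 - M12 = -4a*b12, M13 - M31 = 4a*b13, M32 - M23 = -4a*b23.
Here tr M = -4921/7225, so a^2 = (1 + tr M)/4 = 576/7225 and a = ±24/85. Taking a = 24/85: M21 - M12 = -864/1445, M13 - M31 = 3072/7225, M32 - M23 = 1152/1445, giving b12 = 9/17, b13 = 32/85, b23 = -12/17, i.e. R = 24/85 + 9/17*e1 e2 + 32/85*e1 e3 - 12/17*e2 e3.
Its e2 e3 coefficient is negative, so report the other preimage -R.
Answer: -24/85 - 9/17*e1 e2 - 32/85*e1 e3 + 12/17*e2 e3. Note: both R and -R realise this M (trace -4921/7225); the covering map identifies them, and the e2 e3-coefficient sign is the tie-breaker.


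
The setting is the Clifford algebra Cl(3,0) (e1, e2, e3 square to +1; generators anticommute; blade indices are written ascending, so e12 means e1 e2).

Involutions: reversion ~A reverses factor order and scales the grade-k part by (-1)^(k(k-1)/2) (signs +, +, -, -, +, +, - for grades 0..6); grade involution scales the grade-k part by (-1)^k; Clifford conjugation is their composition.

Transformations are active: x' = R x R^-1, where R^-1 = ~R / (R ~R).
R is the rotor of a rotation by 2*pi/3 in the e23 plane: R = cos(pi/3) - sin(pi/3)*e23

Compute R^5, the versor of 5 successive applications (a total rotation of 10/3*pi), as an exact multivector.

The rotor phase is half the rotation angle and phases add under composition, so 5 steps in the e23 plane accumulate phase 5*(pi/3) = 5*pi/3: R^5 = cos(5*pi/3) - sin(5*pi/3)*e23.
cos(5*pi/3) = 1/2 and sin(5*pi/3) = -sqrt(3)/2, so R^5 = 1/2 + sqrt(3)/2*e23. The net rotation is 4/3*pi (after discarding 1 full turn, each of which contributes a factor -1 to the rotor); the rotor keeps the half-angle phase exactly.
Answer: 1/2 + sqrt(3)/2*e23


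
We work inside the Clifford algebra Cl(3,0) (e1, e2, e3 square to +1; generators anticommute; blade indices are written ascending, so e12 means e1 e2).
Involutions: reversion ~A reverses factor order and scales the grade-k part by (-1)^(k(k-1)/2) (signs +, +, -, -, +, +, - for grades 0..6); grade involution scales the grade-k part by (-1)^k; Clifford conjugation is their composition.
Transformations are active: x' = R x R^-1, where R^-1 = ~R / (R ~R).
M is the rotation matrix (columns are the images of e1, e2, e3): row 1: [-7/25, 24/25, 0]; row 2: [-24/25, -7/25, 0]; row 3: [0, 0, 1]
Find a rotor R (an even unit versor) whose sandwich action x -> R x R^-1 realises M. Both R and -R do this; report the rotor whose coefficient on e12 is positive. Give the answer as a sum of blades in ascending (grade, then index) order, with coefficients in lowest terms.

Method: write R = a + b12*e12 + b13*e13 + b23*e23 with a^2 + b12^2 + b13^2 + b23^2 = 1 (so R^-1 = ~R). Expanding the columns R e_j ~R gives tr M = 4a^2 - 1 and, from the antisymmetric part, M21 - M12 = -4a*b12, M13 - M31 = 4a*b13, M32 - M23 = -4a*b23.
Here tr M = 11/25, so a^2 = (1 + tr M)/4 = 9/25 and a = ±3/5. Taking a = 3/5: M21 - M12 = -48/25, M13 - M31 = 0, M32 - M23 = 0, giving b12 = 4/5, b13 = 0, b23 = 0, i.e. R = 3/5 + 4/5*e12.
Its e12 coefficient is already positive.
Answer: 3/5 + 4/5*e12. Why the constraint matters: R and -R act identically through the sandwich — M has trace 11/25 either way — so only the sign condition on e12 picks one of the two preimages.


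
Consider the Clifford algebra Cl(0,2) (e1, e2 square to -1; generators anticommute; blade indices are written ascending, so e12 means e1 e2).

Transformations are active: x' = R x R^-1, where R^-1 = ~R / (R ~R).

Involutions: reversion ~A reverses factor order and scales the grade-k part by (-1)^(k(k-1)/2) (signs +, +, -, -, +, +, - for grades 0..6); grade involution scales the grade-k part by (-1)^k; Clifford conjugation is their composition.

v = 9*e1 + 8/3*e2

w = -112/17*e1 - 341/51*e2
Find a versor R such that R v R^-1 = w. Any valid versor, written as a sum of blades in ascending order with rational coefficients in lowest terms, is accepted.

Here q(v) = q(w) = -793/9; the classical choice R = v + w = 41/17*e1 - 205/51*e2 then realises v -> w under the sandwich.
Answer: 41/17*e1 - 205/51*e2


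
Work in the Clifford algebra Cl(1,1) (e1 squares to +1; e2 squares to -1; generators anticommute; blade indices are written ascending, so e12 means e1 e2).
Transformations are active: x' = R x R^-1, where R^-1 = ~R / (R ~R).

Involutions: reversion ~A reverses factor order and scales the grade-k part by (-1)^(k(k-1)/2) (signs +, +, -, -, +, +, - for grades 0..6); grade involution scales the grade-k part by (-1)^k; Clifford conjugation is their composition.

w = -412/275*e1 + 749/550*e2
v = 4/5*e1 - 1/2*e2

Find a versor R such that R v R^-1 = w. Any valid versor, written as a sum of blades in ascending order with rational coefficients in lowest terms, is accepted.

Equal squares first: v^2 = w^2 = 39/100. Then v + w = -192/275*e1 + 237/275*e2 is a versor taking v to w, provided it is invertible.
Answer: -192/275*e1 + 237/275*e2


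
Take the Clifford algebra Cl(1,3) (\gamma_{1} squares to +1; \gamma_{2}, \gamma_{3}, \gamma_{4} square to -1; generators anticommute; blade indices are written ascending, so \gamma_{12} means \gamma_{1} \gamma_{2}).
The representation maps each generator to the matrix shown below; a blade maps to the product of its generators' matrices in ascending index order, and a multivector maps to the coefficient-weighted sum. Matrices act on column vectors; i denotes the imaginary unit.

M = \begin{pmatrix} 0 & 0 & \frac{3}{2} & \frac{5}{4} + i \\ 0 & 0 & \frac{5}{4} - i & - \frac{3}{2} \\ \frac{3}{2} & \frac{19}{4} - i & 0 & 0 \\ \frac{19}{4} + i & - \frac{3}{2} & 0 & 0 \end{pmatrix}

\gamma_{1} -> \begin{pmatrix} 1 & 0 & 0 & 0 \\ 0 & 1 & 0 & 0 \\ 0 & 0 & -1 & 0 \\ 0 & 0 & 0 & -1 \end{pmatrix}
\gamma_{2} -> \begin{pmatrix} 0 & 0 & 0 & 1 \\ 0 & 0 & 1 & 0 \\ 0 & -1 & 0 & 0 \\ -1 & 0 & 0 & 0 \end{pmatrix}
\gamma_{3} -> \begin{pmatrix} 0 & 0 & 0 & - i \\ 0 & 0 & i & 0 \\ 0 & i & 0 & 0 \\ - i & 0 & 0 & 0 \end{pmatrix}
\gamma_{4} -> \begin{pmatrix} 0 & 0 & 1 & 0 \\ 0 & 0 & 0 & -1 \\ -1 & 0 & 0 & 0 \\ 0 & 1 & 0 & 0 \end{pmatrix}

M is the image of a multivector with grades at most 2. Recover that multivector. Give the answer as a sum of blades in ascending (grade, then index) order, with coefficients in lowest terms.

Method: the blade images are trace-orthogonal — tr(rho(e_A) rho(e_B)^-1) = 4 if A = B and 0 otherwise — and rho(e_A)^-1 = (e_A)^2 * rho(e_A) with (e_A)^2 = +1 or -1, so the coefficient of e_A in the preimage is (e_A)^2 * tr(M rho(e_A))/4.
Nonzero projections over blades of grade <= 2: \gamma_{2}: (\gamma_{2})^2 = -1, tr(M rho(\gamma_{2})) = 7, coefficient -\frac{7}{4}; \gamma_{3}: (\gamma_{3})^2 = -1, tr(M rho(\gamma_{3})) = 4, coefficient -1; \gamma_{12}: (\gamma_{12})^2 = +1, tr(M rho(\gamma_{12})) = 12, coefficient 3; \gamma_{14}: (\gamma_{14})^2 = +1, tr(M rho(\gamma_{14})) = 6, coefficient \frac{3}{2}. Every other blade of grade <= 2 projects to 0.
Answer: -\frac{7}{4} \gamma_{2} - \gamma_{3} + 3 \gamma_{12} + \frac{3}{2} \gamma_{14}


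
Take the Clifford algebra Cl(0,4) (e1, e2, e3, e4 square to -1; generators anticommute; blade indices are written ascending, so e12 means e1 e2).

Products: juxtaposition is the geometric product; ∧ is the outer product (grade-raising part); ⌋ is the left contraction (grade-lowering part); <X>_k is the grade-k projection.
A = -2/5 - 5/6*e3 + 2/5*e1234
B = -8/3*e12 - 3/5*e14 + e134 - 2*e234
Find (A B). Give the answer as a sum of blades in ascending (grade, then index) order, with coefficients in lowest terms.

step 1: -4/5*e1 - 2/5*e2 + 16/15*e12 - 89/150*e14 + 6/25*e23 + 5/3*e24 + 16/15*e34 + 20/9*e123 - 9/10*e134 + 4/5*e234
Answer: -4/5*e1 - 2/5*e2 + 16/15*e12 - 89/150*e14 + 6/25*e23 + 5/3*e24 + 16/15*e34 + 20/9*e123 - 9/10*e134 + 4/5*e234


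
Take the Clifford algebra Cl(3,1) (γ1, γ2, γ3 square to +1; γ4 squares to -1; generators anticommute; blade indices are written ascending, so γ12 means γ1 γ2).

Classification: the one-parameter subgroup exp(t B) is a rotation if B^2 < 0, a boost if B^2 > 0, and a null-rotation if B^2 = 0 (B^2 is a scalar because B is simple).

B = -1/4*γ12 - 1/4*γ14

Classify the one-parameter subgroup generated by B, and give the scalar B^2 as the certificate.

B^2 term by term: the squares give (-1/4)^2*(γ12)^2 + (-1/4)^2*(γ14)^2 = 1/16*(-1) + 1/16*(+1) = 0 (each basis 2-blade squares to minus the product of its generators' squares); cross terms between blades sharing an index anticommute and cancel. So B^2 = 0.
Answer: null-rotation, certificate B^2 = 0. One invariant decides it: the square 0 survives every conjugation, and its sign is exactly the classification.


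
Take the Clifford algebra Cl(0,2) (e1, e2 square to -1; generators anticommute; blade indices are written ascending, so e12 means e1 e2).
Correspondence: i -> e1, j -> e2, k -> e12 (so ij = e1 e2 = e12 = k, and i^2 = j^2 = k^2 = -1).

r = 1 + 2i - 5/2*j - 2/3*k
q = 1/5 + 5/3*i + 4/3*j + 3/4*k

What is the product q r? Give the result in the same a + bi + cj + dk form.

In blades: q = 1/5 + 5/3*e1 + 4/3*e2 + 3/4*e12, r = 1 + 2*e1 - 5/2*e2 - 2/3*e12.
Distribute q over r term by term (generator squares from the signature, products reordered to ascending indices): (1/5)*r = 1/5 + 2/5*e1 - 1/2*e2 - 2/15*e12; (5/3*e1)*r = -10/3 + 5/3*e1 + 10/9*e2 - 25/6*e12; (4/3*e2)*r = 10/3 - 8/9*e1 + 4/3*e2 - 8/3*e12; (3/4*e12)*r = 1/2 + 15/8*e1 + 3/2*e2 + 3/4*e12.
Sum: 7/10 + 1099/360*e1 + 31/9*e2 - 373/60*e12; translating back through the correspondence:
Answer: 7/10 + 1099/360*i + 31/9*j - 373/60*k


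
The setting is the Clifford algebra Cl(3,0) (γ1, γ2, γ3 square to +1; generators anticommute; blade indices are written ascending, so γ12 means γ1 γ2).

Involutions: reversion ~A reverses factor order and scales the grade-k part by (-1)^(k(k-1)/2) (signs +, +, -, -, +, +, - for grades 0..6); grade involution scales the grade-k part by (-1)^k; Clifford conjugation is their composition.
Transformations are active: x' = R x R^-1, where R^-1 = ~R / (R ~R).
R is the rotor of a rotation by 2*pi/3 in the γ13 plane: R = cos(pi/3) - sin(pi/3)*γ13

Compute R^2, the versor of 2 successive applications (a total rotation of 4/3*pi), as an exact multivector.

Rotor phase runs at HALF the rotation angle; powers of one rotor simply add phase, so after 2 steps in γ13 the phase is 2*pi/3 = 2*pi/3 and R^2 = cos(2*pi/3) - sin(2*pi/3)*γ13.
cos(2*pi/3) = -1/2 and sin(2*pi/3) = sqrt(3)/2, so R^2 = -1/2 - sqrt(3)/2*γ13. The net rotation is 4/3*pi; the rotor keeps the half-angle phase exactly.
Answer: -1/2 - sqrt(3)/2*γ13


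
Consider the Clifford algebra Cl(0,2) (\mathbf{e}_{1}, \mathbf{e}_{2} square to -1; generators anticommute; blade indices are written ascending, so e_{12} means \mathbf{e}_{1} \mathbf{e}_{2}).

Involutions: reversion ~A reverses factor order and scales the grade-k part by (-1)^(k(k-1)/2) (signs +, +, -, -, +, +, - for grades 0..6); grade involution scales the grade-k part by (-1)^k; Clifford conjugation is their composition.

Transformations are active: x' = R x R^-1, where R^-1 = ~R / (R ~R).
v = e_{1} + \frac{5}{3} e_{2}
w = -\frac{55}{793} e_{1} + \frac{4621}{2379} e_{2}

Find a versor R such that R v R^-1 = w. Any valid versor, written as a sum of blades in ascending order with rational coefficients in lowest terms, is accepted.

Take R = v + w = \frac{738}{793} e_{1} + \frac{2862}{793} e_{2}. Because q(v) = q(w) = -\frac{34}{9}, conjugation by R sends v exactly to w.
Answer: \frac{738}{793} e_{1} + \frac{2862}{793} e_{2}


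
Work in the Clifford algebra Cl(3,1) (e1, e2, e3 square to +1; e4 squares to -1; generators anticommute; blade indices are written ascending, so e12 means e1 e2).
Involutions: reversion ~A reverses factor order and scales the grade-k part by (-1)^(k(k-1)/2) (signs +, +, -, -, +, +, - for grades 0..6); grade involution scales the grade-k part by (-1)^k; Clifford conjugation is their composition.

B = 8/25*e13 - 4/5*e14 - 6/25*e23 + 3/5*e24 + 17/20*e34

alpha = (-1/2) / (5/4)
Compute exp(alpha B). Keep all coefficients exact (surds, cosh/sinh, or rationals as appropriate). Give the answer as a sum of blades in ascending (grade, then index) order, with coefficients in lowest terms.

B^2 term by term: the squares give (8/25)^2*(e13)^2 + (-4/5)^2*(e14)^2 + (-6/25)^2*(e23)^2 + (3/5)^2*(e24)^2 + (17/20)^2*(e34)^2 = 64/625*(-1) + 16/25*(+1) + 36/625*(-1) + 9/25*(+1) + 289/400*(+1) = 25/16 (each basis 2-blade squares to minus the product of its generators' squares); cross terms between blades sharing an index anticommute and cancel; the commuting (index-disjoint) pairs give grade-4 terms 2*c*c'*(blade product), which cancel blade by blade — e1234: -48/125 + 48/125 = 0 — confirming B is simple. So B^2 = 25/16.
B^2 = 25/16 — B^2 > 0, so the exponential closes hyperbolically: l = 5/4, alpha*l = -1/2, so exp(alpha B) = cosh(-1/2) + (sinh(-1/2)/(5/4))*B = cosh(1/2) + (-4*sinh(1/2)/5)*B.
Answer: cosh(1/2) - 32*sinh(1/2)/125*e13 + 16*sinh(1/2)/25*e14 + 24*sinh(1/2)/125*e23 - 12*sinh(1/2)/25*e24 - 17*sinh(1/2)/25*e34


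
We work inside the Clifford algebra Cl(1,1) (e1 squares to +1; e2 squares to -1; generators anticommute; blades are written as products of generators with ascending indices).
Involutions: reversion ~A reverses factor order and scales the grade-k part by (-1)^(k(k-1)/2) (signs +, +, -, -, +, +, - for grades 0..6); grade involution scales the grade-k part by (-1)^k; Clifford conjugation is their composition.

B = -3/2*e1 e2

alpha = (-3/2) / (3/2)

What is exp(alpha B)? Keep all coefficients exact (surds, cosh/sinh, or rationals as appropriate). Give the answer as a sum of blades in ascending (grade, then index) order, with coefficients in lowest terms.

B^2 = (-3/2)^2*(e1 e2)^2 = 9/4*(+1) = 9/4 (a basis 2-blade squares to minus the product of its generators' squares).
B^2 = 9/4 — hyperbolic case — the even/odd split gives cosh and sinh: l = 3/2, alpha*l = -3/2, so exp(alpha B) = cosh(-3/2) + (sinh(-3/2)/(3/2))*B = cosh(3/2) + (-2*sinh(3/2)/3)*B.
Answer: cosh(3/2) + sinh(3/2)*e1 e2


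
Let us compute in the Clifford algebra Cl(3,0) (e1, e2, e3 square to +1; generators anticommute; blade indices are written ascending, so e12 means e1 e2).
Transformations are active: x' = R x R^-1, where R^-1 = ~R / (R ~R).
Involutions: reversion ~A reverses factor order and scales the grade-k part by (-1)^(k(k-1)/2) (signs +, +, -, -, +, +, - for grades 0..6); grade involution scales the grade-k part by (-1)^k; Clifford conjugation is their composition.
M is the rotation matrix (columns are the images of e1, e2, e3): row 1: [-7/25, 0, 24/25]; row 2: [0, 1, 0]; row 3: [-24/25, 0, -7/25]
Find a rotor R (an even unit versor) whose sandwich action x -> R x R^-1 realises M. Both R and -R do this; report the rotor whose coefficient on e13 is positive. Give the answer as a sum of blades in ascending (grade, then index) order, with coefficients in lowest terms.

Method: write R = a + b12*e12 + b13*e13 + b23*e23 with a^2 + b12^2 + b13^2 + b23^2 = 1 (so R^-1 = ~R). Expanding the columns R e_j ~R gives tr M = 4a^2 - 1 and, from the antisymmetric part, M21 - M12 = -4a*b12, M13 - M31 = 4a*b13, M32 - M23 = -4a*b23.
Here tr M = 11/25, so a^2 = (1 + tr M)/4 = 9/25 and a = ±3/5. Taking a = 3/5: M21 - M12 = 0, M13 - M31 = 48/25, M32 - M23 = 0, giving b12 = 0, b13 = 4/5, b23 = 0, i.e. R = 3/5 + 4/5*e13.
Its e13 coefficient is already positive.
Answer: 3/5 + 4/5*e13. Note: both R and -R realise this M (trace 11/25); the covering map identifies them, and the e13-coefficient sign is the tie-breaker.


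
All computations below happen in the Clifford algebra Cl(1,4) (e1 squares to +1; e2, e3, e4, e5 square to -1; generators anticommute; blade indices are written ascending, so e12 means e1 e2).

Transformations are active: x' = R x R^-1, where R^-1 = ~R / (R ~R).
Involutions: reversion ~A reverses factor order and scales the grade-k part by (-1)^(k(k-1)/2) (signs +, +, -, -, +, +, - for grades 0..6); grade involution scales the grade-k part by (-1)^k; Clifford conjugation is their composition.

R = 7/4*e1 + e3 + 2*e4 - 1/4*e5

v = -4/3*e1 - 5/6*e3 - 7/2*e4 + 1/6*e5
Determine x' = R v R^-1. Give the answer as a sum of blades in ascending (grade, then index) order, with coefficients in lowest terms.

~R = 7/4*e1 + e3 + 2*e4 - 1/4*e5, and R ~R = -2, so R^-1 = ~R / (-2).
R v = 133/24 - 1/8*e13 - 83/24*e14 - 1/24*e15 - 11/6*e34 - 1/24*e35 - 13/24*e45
Answer: -803/96*e1 - 113/24*e3 - 91/12*e4 + 39/32*e5


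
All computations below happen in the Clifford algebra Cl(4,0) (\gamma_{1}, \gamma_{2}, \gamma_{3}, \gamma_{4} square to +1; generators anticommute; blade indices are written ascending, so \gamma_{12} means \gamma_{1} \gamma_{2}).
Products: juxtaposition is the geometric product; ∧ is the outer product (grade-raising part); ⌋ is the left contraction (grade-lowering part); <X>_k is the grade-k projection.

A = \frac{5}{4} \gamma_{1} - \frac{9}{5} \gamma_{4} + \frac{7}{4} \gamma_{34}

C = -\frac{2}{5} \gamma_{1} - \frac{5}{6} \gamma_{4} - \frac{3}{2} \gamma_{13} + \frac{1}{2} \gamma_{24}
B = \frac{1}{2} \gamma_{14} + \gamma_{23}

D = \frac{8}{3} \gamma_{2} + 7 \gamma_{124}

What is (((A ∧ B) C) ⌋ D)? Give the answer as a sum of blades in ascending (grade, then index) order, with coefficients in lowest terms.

step 1: \frac{5}{4} \gamma_{123} - \frac{9}{5} \gamma_{234}
step 2: -\frac{15}{8} \gamma_{2} - \frac{9}{10} \gamma_{3} + \gamma_{23} + \frac{27}{10} \gamma_{124} - \frac{5}{8} \gamma_{134} - \frac{1057}{600} \gamma_{1234}
step 3: -\frac{239}{10} + \frac{105}{8} \gamma_{14}
Answer: -\frac{239}{10} + \frac{105}{8} \gamma_{14}


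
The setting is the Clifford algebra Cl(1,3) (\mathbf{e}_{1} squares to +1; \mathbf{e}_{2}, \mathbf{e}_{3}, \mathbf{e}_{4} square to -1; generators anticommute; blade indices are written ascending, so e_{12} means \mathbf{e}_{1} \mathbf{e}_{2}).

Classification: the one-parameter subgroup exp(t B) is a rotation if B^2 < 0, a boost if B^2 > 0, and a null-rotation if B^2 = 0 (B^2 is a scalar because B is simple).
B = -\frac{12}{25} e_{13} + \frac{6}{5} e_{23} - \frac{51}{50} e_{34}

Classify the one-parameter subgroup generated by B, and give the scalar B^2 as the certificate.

B^2 term by term: the squares give (-\frac{12}{25})^2*(e_{13})^2 + (\frac{6}{5})^2*(e_{23})^2 + (-\frac{51}{50})^2*(e_{34})^2 = \frac{144}{625}*(+1) + \frac{36}{25}*(-1) + \frac{2601}{2500}*(-1) = -\frac{9}{4} (each basis 2-blade squares to minus the product of its generators' squares); cross terms between blades sharing an index anticommute and cancel. So B^2 = -\frac{9}{4}.
Answer: rotation, certificate B^2 = -\frac{9}{4}. The scalar -\frac{9}{4} is the complete invariant here: its sign names the subgroup type.


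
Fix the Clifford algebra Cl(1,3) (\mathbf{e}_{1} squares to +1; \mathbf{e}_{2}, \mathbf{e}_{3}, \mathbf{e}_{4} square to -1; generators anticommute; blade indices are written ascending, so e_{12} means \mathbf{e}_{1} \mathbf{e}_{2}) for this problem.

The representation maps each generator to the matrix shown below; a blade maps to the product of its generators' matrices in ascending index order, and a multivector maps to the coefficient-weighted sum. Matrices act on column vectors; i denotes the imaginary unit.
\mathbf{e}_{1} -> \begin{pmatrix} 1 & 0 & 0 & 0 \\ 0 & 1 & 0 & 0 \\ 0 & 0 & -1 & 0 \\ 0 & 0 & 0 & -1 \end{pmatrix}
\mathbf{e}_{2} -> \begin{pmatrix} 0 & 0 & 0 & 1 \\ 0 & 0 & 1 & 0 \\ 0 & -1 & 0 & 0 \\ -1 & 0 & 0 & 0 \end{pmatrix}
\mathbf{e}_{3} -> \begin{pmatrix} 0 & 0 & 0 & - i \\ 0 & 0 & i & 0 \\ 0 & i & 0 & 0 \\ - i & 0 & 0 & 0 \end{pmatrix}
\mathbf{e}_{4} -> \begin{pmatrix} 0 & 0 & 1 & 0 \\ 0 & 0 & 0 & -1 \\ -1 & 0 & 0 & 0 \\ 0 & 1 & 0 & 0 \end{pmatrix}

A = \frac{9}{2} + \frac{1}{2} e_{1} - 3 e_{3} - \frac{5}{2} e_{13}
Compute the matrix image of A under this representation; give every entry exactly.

Bivector images (products of the table entries): rho(e_{13}) = rho(\mathbf{e}_{1})rho(\mathbf{e}_{3}) = \begin{pmatrix} 0 & 0 & 0 & - i \\ 0 & 0 & i & 0 \\ 0 & - i & 0 & 0 \\ i & 0 & 0 & 0 \end{pmatrix}.
M = (\frac{9}{2})*1 + (\frac{1}{2})*rho(e_{1}) + (-3)*rho(e_{3}) + (-\frac{5}{2})*rho(e_{13}), summed entrywise (1 is the identity matrix):
Answer: \begin{pmatrix} 5 & 0 & 0 & \frac{11 i}{2} \\ 0 & 5 & - \frac{11 i}{2} & 0 \\ 0 & - \frac{i}{2} & 4 & 0 \\ \frac{i}{2} & 0 & 0 & 4 \end{pmatrix}


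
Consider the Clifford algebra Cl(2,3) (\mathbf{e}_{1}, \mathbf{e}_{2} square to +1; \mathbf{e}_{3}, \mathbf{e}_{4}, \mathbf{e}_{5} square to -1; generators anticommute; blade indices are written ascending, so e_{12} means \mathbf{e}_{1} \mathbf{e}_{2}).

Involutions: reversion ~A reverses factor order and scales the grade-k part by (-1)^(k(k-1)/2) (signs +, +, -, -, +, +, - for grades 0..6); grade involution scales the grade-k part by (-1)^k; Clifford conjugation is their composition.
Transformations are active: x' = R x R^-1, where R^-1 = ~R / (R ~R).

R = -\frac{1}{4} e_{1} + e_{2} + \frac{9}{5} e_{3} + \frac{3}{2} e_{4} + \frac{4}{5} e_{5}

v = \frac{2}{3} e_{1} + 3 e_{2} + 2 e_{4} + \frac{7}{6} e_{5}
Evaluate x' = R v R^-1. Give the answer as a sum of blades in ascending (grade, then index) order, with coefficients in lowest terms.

~R = -\frac{1}{4} e_{1} + e_{2} + \frac{9}{5} e_{3} + \frac{3}{2} e_{4} + \frac{4}{5} e_{5}, and R ~R = -\frac{2027}{400}, so R^-1 = ~R / (-\frac{2027}{400}).
R v = -\frac{11}{10} - \frac{17}{12} e_{12} - \frac{6}{5} e_{13} - \frac{3}{2} e_{14} - \frac{33}{40} e_{15} - \frac{27}{5} e_{23} - \frac{5}{2} e_{24} - \frac{37}{30} e_{25} + \frac{18}{5} e_{34} + \frac{21}{10} e_{35} + \frac{3}{20} e_{45}
Answer: -\frac{4714}{6081} e_{1} - \frac{5201}{2027} e_{2} + \frac{1584}{2027} e_{3} - \frac{2734}{2027} e_{4} - \frac{9965}{12162} e_{5}


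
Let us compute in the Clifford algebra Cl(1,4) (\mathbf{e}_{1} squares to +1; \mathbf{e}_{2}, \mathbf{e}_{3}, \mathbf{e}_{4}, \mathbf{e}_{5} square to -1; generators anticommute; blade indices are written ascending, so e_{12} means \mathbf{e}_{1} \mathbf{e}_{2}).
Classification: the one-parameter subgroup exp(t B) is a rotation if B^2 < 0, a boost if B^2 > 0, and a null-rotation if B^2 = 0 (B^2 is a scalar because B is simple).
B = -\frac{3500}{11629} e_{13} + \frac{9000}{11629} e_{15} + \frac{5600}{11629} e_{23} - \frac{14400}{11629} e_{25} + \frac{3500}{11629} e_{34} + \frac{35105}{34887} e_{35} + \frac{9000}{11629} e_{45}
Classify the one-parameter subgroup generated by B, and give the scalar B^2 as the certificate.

B^2 term by term: the squares give (-\frac{3500}{11629})^2*(e_{13})^2 + (\frac{9000}{11629})^2*(e_{15})^2 + (\frac{5600}{11629})^2*(e_{23})^2 + (-\frac{14400}{11629})^2*(e_{25})^2 + (\frac{3500}{11629})^2*(e_{34})^2 + (\frac{35105}{34887})^2*(e_{35})^2 + (\frac{9000}{11629})^2*(e_{45})^2 = \frac{12250000}{135233641}*(+1) + \frac{81000000}{135233641}*(+1) + \frac{31360000}{135233641}*(-1) + \frac{207360000}{135233641}*(-1) + \frac{12250000}{135233641}*(-1) + \frac{1232361025}{1217102769}*(-1) + \frac{81000000}{135233641}*(-1) = -\frac{25}{9} (each basis 2-blade squares to minus the product of its generators' squares); cross terms between blades sharing an index anticommute and cancel; the commuting (index-disjoint) pairs give grade-4 terms 2*c*c'*(blade product), which cancel blade by blade — e_{1235}: -\frac{100800000}{135233641} + \frac{100800000}{135233641} = 0; e_{1345}: -\frac{63000000}{135233641} + \frac{63000000}{135233641} = 0; e_{2345}: \frac{100800000}{135233641} - \frac{100800000}{135233641} = 0 — confirming B is simple. So B^2 = -\frac{25}{9}.
Answer: rotation, certificate B^2 = -\frac{25}{9}. Note: conjugating B changes its blade decomposition but never the scalar B^2 = -\frac{25}{9}, whose sign settles the classification.


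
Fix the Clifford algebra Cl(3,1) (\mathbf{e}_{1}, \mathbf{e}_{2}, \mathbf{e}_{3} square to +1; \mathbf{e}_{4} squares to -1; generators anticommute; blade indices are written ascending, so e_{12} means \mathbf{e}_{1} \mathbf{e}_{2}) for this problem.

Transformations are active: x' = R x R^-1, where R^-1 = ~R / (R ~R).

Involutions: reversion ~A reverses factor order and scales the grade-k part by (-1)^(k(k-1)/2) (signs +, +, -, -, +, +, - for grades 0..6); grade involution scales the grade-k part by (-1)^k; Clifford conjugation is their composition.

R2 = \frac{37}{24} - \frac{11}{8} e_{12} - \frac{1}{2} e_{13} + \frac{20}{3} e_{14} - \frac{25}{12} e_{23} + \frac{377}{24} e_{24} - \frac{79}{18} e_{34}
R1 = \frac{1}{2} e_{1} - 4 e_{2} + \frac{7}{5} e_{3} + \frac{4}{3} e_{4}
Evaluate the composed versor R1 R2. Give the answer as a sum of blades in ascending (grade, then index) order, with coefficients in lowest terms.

Distribute over the terms of R1 (each basis-blade product reordered to ascending indices, repeated generators contracted through their squares):
(\frac{1}{2} e_{1}) R2 = \frac{37}{48} e_{1} - \frac{11}{16} e_{2} - \frac{1}{4} e_{3} + \frac{10}{3} e_{4} - \frac{25}{24} e_{123} + \frac{377}{48} e_{124} - \frac{79}{36} e_{134}
(-4 e_{2}) R2 = -\frac{11}{2} e_{1} - \frac{37}{6} e_{2} + \frac{25}{3} e_{3} - \frac{377}{6} e_{4} - 2 e_{123} + \frac{80}{3} e_{124} + \frac{158}{9} e_{234}
(\frac{7}{5} e_{3}) R2 = \frac{7}{10} e_{1} + \frac{35}{12} e_{2} + \frac{259}{120} e_{3} - \frac{553}{90} e_{4} - \frac{77}{40} e_{123} - \frac{28}{3} e_{134} - \frac{2639}{120} e_{234}
(\frac{4}{3} e_{4}) R2 = \frac{80}{9} e_{1} + \frac{377}{18} e_{2} - \frac{158}{27} e_{3} + \frac{37}{18} e_{4} - \frac{11}{6} e_{124} - \frac{2}{3} e_{134} - \frac{25}{9} e_{234}
Summing the partial products and collecting blades:
Answer: \frac{3499}{720} e_{1} + \frac{2449}{144} e_{2} + \frac{4741}{1080} e_{3} - \frac{5723}{90} e_{4} - \frac{149}{30} e_{123} + \frac{523}{16} e_{124} - \frac{439}{36} e_{134} - \frac{2597}{360} e_{234}


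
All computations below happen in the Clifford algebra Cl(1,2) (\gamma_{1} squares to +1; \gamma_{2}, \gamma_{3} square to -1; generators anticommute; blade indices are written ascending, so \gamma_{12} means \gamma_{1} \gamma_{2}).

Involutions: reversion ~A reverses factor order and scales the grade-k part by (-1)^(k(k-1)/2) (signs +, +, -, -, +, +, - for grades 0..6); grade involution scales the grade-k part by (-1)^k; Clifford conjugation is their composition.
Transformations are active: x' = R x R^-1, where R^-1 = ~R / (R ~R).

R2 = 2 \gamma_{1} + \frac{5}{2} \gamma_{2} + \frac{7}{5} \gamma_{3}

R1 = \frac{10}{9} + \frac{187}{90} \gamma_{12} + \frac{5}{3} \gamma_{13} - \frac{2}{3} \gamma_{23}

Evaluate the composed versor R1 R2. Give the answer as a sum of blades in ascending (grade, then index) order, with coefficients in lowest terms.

Distribute over the terms of R2 (each basis-blade product reordered to ascending indices, repeated generators contracted through their squares):
R1 (2 \gamma_{1}) = \frac{20}{9} \gamma_{1} - \frac{187}{45} \gamma_{2} - \frac{10}{3} \gamma_{3} - \frac{4}{3} \gamma_{123}
R1 (\frac{5}{2} \gamma_{2}) = -\frac{187}{36} \gamma_{1} + \frac{25}{9} \gamma_{2} - \frac{5}{3} \gamma_{3} - \frac{25}{6} \gamma_{123}
R1 (\frac{7}{5} \gamma_{3}) = -\frac{7}{3} \gamma_{1} + \frac{14}{15} \gamma_{2} + \frac{14}{9} \gamma_{3} + \frac{1309}{450} \gamma_{123}
Summing the partial products and collecting blades:
Answer: -\frac{191}{36} \gamma_{1} - \frac{4}{9} \gamma_{2} - \frac{31}{9} \gamma_{3} - \frac{583}{225} \gamma_{123}


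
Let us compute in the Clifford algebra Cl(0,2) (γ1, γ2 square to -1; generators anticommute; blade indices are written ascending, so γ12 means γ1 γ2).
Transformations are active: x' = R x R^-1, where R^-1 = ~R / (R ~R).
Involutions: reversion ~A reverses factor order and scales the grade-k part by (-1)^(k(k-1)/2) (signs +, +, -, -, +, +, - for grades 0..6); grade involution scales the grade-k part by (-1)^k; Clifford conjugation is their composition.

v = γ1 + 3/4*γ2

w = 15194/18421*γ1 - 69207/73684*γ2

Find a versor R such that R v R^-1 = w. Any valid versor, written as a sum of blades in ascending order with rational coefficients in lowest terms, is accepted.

A norm check does it: q(v) = q(w) = -25/16, hence R = v + w = 33615/18421*γ1 - 3486/18421*γ2 realises the map — parallel part kept, (v - w)/2 negated, v carried to w.
Answer: 33615/18421*γ1 - 3486/18421*γ2


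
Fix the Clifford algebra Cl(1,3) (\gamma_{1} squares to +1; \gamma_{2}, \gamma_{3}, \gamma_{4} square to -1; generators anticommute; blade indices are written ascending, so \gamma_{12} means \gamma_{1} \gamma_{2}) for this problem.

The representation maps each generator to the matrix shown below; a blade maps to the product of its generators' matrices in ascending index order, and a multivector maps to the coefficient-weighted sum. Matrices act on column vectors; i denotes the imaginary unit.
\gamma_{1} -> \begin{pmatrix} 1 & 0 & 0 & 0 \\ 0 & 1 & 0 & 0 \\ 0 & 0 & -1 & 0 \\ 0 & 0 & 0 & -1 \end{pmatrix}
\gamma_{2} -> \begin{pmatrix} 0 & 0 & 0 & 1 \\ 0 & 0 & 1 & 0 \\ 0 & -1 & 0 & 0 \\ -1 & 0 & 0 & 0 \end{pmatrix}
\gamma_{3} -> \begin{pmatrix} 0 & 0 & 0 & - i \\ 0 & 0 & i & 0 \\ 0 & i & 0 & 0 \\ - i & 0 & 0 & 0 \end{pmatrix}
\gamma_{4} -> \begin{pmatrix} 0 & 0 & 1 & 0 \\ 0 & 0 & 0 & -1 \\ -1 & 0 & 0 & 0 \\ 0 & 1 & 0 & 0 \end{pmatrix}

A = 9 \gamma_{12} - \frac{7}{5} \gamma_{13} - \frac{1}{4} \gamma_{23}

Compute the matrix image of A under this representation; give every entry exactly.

Bivector images (products of the table entries): rho(\gamma_{12}) = rho(\gamma_{1})rho(\gamma_{2}) = \begin{pmatrix} 0 & 0 & 0 & 1 \\ 0 & 0 & 1 & 0 \\ 0 & 1 & 0 & 0 \\ 1 & 0 & 0 & 0 \end{pmatrix}; rho(\gamma_{13}) = rho(\gamma_{1})rho(\gamma_{3}) = \begin{pmatrix} 0 & 0 & 0 & - i \\ 0 & 0 & i & 0 \\ 0 & - i & 0 & 0 \\ i & 0 & 0 & 0 \end{pmatrix}; rho(\gamma_{23}) = rho(\gamma_{2})rho(\gamma_{3}) = \begin{pmatrix} - i & 0 & 0 & 0 \\ 0 & i & 0 & 0 \\ 0 & 0 & - i & 0 \\ 0 & 0 & 0 & i \end{pmatrix}.
M = (9)*rho(\gamma_{12}) + (-\frac{7}{5})*rho(\gamma_{13}) + (-\frac{1}{4})*rho(\gamma_{23}), summed entrywise:
Answer: \begin{pmatrix} \frac{i}{4} & 0 & 0 & 9 + \frac{7 i}{5} \\ 0 & - \frac{i}{4} & 9 - \frac{7 i}{5} & 0 \\ 0 & 9 + \frac{7 i}{5} & \frac{i}{4} & 0 \\ 9 - \frac{7 i}{5} & 0 & 0 & - \frac{i}{4} \end{pmatrix}


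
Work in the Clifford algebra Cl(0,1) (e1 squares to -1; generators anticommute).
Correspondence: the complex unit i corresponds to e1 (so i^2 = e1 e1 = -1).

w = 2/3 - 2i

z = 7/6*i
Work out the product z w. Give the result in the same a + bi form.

In blades: z = 7/6*e1, w = 2/3 - 2*e1.
Distribute z over w term by term (generator squares from the signature, products reordered to ascending indices): (7/6*e1)*w = 7/3 + 7/9*e1.
Sum: 7/3 + 7/9*e1; translating back through the correspondence:
Answer: 7/3 + 7/9*i


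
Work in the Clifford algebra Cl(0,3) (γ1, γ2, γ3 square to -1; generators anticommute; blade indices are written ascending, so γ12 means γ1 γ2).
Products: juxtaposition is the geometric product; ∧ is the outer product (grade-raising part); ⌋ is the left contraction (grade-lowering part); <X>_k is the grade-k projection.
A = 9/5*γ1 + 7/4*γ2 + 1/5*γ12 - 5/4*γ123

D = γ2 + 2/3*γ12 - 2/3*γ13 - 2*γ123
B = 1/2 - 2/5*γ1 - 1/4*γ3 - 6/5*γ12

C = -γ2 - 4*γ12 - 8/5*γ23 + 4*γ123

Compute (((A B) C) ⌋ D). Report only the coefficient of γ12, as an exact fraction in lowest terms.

step 1: 24/25 - 6/5*γ1 + 591/200*γ2 - 3/2*γ3 + 39/80*γ12 - 9/20*γ13 - 15/16*γ23 - 27/40*γ123
step 2: 141/200 - 693/80*γ1 - 129/25*γ2 + 2031/2000*γ3 + 102/25*γ12 + 681/40*γ13 - 9/250*γ23 + 1131/100*γ123
step 3: -883/100 - 4189/1000*γ1 - 2757/100*γ2 + 477/200*γ3 + 2501/1000*γ12 + 197/20*γ13 - 693/40*γ23 - 141/100*γ123
Answer: 2501/1000


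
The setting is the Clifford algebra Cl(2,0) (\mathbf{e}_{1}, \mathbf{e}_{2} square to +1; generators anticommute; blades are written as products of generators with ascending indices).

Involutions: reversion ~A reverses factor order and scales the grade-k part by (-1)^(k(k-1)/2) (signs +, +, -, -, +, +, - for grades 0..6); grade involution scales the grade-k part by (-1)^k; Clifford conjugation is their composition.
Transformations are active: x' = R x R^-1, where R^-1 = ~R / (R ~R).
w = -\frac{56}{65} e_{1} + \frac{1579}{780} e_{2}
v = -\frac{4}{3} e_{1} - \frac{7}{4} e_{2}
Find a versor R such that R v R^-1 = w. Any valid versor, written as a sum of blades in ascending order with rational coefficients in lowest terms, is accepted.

R = v + w = -\frac{428}{195} e_{1} + \frac{107}{390} e_{2} works: the equal norms (\frac{697}{144}) guarantee its sandwich swaps v into w.
Answer: -\frac{428}{195} e_{1} + \frac{107}{390} e_{2}


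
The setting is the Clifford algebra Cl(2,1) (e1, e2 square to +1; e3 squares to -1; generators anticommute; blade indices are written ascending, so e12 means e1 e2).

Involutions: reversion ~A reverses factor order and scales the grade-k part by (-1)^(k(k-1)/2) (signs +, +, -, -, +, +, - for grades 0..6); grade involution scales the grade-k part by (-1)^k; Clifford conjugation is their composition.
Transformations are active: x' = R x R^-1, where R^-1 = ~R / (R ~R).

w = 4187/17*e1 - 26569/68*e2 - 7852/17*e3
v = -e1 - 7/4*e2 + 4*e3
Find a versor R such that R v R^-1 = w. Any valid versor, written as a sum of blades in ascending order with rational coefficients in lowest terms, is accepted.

Key observation: q(v) = q(w) = -191/16 (sandwiches preserve the norm), so R = v + w = 4170/17*e1 - 6672/17*e2 - 7784/17*e3 works whenever it is invertible — the component of v along it is kept and (v - w)/2 reverses, sending v to w.
Answer: 4170/17*e1 - 6672/17*e2 - 7784/17*e3


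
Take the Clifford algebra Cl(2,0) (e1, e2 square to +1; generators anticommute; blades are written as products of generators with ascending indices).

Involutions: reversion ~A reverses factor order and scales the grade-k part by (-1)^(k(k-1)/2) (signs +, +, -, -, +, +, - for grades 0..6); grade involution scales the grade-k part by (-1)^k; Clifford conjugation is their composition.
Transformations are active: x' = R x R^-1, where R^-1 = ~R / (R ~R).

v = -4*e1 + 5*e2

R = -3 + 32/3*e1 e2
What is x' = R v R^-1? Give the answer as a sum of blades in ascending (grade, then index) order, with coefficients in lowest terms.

~R = -3 - 32/3*e1 e2, and R ~R = 1105/9, so R^-1 = ~R / (1105/9).
R v = 196/3*e1 + 83/3*e2
Answer: 892/1105*e1 - 7019/1105*e2


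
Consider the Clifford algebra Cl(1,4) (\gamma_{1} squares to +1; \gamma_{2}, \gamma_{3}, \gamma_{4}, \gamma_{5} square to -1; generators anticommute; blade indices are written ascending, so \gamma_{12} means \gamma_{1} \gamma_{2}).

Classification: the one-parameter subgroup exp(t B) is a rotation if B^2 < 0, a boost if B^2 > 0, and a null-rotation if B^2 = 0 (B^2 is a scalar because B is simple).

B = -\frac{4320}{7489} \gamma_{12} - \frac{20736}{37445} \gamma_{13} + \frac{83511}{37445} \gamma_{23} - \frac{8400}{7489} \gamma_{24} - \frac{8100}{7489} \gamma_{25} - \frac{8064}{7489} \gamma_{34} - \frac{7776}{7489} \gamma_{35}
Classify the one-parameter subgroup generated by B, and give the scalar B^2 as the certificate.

B^2 term by term: the squares give (-\frac{4320}{7489})^2*(\gamma_{12})^2 + (-\frac{20736}{37445})^2*(\gamma_{13})^2 + (\frac{83511}{37445})^2*(\gamma_{23})^2 + (-\frac{8400}{7489})^2*(\gamma_{24})^2 + (-\frac{8100}{7489})^2*(\gamma_{25})^2 + (-\frac{8064}{7489})^2*(\gamma_{34})^2 + (-\frac{7776}{7489})^2*(\gamma_{35})^2 = \frac{18662400}{56085121}*(+1) + \frac{429981696}{1402128025}*(+1) + \frac{6974087121}{1402128025}*(-1) + \frac{70560000}{56085121}*(-1) + \frac{65610000}{56085121}*(-1) + \frac{65028096}{56085121}*(-1) + \frac{60466176}{56085121}*(-1) = -9 (each basis 2-blade squares to minus the product of its generators' squares); cross terms between blades sharing an index anticommute and cancel; the commuting (index-disjoint) pairs give grade-4 terms 2*c*c'*(blade product), which cancel blade by blade — \gamma_{1234}: \frac{69672960}{56085121} - \frac{69672960}{56085121} = 0; \gamma_{1235}: \frac{67184640}{56085121} - \frac{67184640}{56085121} = 0; \gamma_{2345}: -\frac{130636800}{56085121} + \frac{130636800}{56085121} = 0 — confirming B is simple. So B^2 = -9.
Answer: rotation, certificate B^2 = -9. Note: conjugating B changes its blade decomposition but never the scalar B^2 = -9, whose sign settles the classification.
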